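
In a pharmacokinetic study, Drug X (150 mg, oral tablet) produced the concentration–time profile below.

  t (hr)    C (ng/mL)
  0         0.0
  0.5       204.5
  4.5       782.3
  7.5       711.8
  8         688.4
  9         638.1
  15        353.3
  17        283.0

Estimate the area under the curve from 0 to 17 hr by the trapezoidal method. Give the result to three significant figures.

Trapezoidal AUC_0→17:
  [0→0.5]: (0.0+204.5)/2 × 0.5 = 51.125
  [0.5→4.5]: (204.5+782.3)/2 × 4 = 1973.6
  [4.5→7.5]: (782.3+711.8)/2 × 3 = 2241.15
  [7.5→8]: (711.8+688.4)/2 × 0.5 = 350.05
  [8→9]: (688.4+638.1)/2 × 1 = 663.25
  [9→15]: (638.1+353.3)/2 × 6 = 2974.2
  [15→17]: (353.3+283.0)/2 × 2 = 636.3
  Sum = 8889.675 ng/mL·hr

AUC = 8890 ng/mL·hr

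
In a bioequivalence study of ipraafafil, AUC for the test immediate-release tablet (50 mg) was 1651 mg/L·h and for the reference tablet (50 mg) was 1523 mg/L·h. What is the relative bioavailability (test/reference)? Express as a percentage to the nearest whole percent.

F_rel = (AUC_test/D_test) / (AUC_ref/D_ref)
      = (1651/50) / (1523/50)
      = 33.02 / 30.46 = 1.0840 = 108.40%

F_rel = 108%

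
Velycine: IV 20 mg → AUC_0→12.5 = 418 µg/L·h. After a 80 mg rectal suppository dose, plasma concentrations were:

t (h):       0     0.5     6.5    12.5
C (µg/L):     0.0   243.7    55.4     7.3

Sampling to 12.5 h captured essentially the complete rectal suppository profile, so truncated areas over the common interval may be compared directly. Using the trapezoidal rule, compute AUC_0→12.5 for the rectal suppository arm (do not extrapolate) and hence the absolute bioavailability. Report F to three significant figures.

Trapezoidal AUC_0→12.5 (rectal suppository):
  [0→0.5]: (0.0+243.7)/2 × 0.5 = 60.925
  [0.5→6.5]: (243.7+55.4)/2 × 6 = 897.3
  [6.5→12.5]: (55.4+7.3)/2 × 6 = 188.1
  Sum = 1146.325 µg/L·h
F = (AUC_ev/D_ev)/(AUC_iv/D_iv) = (1146.325/80)/(418/20) = 14.3291/20.9 = 0.6856

F = 0.686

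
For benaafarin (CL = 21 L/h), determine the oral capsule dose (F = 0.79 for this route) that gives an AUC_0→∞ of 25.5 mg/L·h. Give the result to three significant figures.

Dose = 678 mg

Dose = CL × AUC_0→∞ / F
     = 21 × 25.5 / 0.79 = 677.848 mg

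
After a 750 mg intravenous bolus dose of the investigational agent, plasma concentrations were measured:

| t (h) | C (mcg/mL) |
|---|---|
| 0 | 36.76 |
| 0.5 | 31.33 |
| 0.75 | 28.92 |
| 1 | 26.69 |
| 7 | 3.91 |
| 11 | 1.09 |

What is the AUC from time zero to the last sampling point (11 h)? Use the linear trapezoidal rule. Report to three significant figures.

Trapezoidal AUC_0→11:
  [0→0.5]: (36.76+31.33)/2 × 0.5 = 17.0225
  [0.5→0.75]: (31.33+28.92)/2 × 0.25 = 7.53125
  [0.75→1]: (28.92+26.69)/2 × 0.25 = 6.95125
  [1→7]: (26.69+3.91)/2 × 6 = 91.8
  [7→11]: (3.91+1.09)/2 × 4 = 10.0
  Sum = 133.305 mcg/mL·h

AUC = 133 mcg/mL·h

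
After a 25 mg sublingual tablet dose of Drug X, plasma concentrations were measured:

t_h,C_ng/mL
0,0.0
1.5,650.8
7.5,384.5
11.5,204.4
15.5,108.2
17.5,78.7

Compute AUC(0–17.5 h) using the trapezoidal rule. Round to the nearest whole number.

AUC = 5584 ng/mL·h

Trapezoidal AUC_0→17.5:
  [0→1.5]: (0.0+650.8)/2 × 1.5 = 488.1
  [1.5→7.5]: (650.8+384.5)/2 × 6 = 3105.9
  [7.5→11.5]: (384.5+204.4)/2 × 4 = 1177.8
  [11.5→15.5]: (204.4+108.2)/2 × 4 = 625.2
  [15.5→17.5]: (108.2+78.7)/2 × 2 = 186.9
  Sum = 5583.9 ng/mL·h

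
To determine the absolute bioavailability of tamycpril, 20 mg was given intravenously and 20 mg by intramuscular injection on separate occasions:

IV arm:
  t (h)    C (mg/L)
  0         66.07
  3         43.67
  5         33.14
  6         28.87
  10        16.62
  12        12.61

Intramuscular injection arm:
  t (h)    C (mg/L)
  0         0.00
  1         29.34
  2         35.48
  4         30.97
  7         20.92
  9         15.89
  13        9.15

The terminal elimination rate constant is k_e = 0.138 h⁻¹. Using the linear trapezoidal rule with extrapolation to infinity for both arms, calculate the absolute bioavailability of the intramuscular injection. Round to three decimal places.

F = 0.712

Trapezoidal AUC_0→12 (IV):
  [0→3]: (66.07+43.67)/2 × 3 = 164.61
  [3→5]: (43.67+33.14)/2 × 2 = 76.81
  [5→6]: (33.14+28.87)/2 × 1 = 31.005
  [6→10]: (28.87+16.62)/2 × 4 = 90.98
  [10→12]: (16.62+12.61)/2 × 2 = 29.23
  Sum = 392.635 mg/L·h
IV tail: 12.61/0.138 = 91.377; AUC_iv,0→∞ = 392.635 + 91.377 = 484.012 mg/L·h
Trapezoidal AUC_0→13 (intramuscular injection):
  [0→1]: (0.00+29.34)/2 × 1 = 14.67
  [1→2]: (29.34+35.48)/2 × 1 = 32.41
  [2→4]: (35.48+30.97)/2 × 2 = 66.45
  [4→7]: (30.97+20.92)/2 × 3 = 77.835
  [7→9]: (20.92+15.89)/2 × 2 = 36.81
  [9→13]: (15.89+9.15)/2 × 4 = 50.08
  Sum = 278.255 mg/L·h
intramuscular injection tail: 9.15/0.138 = 66.304; AUC_ev,0→∞ = 278.255 + 66.304 = 344.559 mg/L·h
F = (AUC_ev/D_ev)/(AUC_iv/D_iv) = (344.559/20)/(484.012/20) = 17.22795/24.2006 = 0.7119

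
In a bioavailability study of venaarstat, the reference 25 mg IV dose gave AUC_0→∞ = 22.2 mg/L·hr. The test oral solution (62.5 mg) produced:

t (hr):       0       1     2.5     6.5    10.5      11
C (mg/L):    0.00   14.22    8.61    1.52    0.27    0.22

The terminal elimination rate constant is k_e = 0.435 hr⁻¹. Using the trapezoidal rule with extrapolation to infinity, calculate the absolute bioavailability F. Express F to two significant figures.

F = 0.88

Trapezoidal AUC_0→11 (oral solution):
  [0→1]: (0.00+14.22)/2 × 1 = 7.11
  [1→2.5]: (14.22+8.61)/2 × 1.5 = 17.1225
  [2.5→6.5]: (8.61+1.52)/2 × 4 = 20.26
  [6.5→10.5]: (1.52+0.27)/2 × 4 = 3.58
  [10.5→11]: (0.27+0.22)/2 × 0.5 = 0.1225
  Sum = 48.195 mg/L·hr
Tail: C_last/k_e = 0.22/0.435 = 0.506
AUC_0→∞ (oral solution) = 48.195 + 0.506 = 48.701 mg/L·hr
F = (AUC_ev/D_ev)/(AUC_iv/D_iv) = (48.701/62.5)/(22.2/25) = 0.779216/0.888 = 0.8775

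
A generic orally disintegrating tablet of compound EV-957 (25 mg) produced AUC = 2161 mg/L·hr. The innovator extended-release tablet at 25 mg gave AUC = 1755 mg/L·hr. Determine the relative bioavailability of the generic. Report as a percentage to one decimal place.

F_rel = 123.1%

F_rel = (AUC_test/D_test) / (AUC_ref/D_ref)
      = (2161/25) / (1755/25)
      = 86.44 / 70.2 = 1.2313 = 123.13%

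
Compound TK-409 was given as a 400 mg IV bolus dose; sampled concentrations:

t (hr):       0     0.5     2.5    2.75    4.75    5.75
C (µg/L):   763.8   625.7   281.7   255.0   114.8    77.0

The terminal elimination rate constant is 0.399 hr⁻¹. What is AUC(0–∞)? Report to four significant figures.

AUC = 1981 µg/L·hr

Trapezoidal AUC_0→5.75:
  [0→0.5]: (763.8+625.7)/2 × 0.5 = 347.375
  [0.5→2.5]: (625.7+281.7)/2 × 2 = 907.4
  [2.5→2.75]: (281.7+255.0)/2 × 0.25 = 67.0875
  [2.75→4.75]: (255.0+114.8)/2 × 2 = 369.8
  [4.75→5.75]: (114.8+77.0)/2 × 1 = 95.9
  Sum = 1787.5625 µg/L·hr
Extrapolated tail: C_last / k_e = 77.0 / 0.399 = 192.982
AUC_0→∞ = 1787.5625 + 192.982 = 1980.5445 µg/L·hr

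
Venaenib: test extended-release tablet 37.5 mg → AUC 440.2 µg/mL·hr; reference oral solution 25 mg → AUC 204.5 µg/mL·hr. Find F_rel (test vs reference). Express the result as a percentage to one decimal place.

F_rel = (AUC_test/D_test) / (AUC_ref/D_ref)
      = (440.2/37.5) / (204.5/25)
      = 11.7387 / 8.18 = 1.4350 = 143.50%

F_rel = 143.5%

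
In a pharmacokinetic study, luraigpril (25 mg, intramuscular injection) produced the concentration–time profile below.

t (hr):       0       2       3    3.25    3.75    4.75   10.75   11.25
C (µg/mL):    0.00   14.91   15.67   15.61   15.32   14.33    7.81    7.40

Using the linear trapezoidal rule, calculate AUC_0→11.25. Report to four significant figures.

Trapezoidal AUC_0→11.25:
  [0→2]: (0.00+14.91)/2 × 2 = 14.91
  [2→3]: (14.91+15.67)/2 × 1 = 15.29
  [3→3.25]: (15.67+15.61)/2 × 0.25 = 3.91
  [3.25→3.75]: (15.61+15.32)/2 × 0.5 = 7.7325
  [3.75→4.75]: (15.32+14.33)/2 × 1 = 14.825
  [4.75→10.75]: (14.33+7.81)/2 × 6 = 66.42
  [10.75→11.25]: (7.81+7.40)/2 × 0.5 = 3.8025
  Sum = 126.89 µg/mL·hr

AUC = 126.9 µg/mL·hr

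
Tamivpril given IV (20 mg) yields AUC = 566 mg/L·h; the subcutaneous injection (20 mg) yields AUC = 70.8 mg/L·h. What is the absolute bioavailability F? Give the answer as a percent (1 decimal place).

F = 12.5%

F = (AUC_ev / D_ev) / (AUC_iv / D_iv)
  = (70.8/20) / (566/20)
  = 3.54 / 28.3 = 0.1251
  = 12.51%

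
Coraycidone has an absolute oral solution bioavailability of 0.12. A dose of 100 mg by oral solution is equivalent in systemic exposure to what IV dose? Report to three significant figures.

D_iv = 12.0 mg

Systemic exposure from an extravascular dose = F × D_ev, so the equivalent IV dose is F × D_ev.
D_iv = F × D_ev = 0.12 × 100 = 12 mg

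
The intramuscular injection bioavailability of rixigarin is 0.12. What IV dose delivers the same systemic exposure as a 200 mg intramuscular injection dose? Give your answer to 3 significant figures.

Systemic exposure from an extravascular dose = F × D_ev, so the equivalent IV dose is F × D_ev.
D_iv = F × D_ev = 0.12 × 200 = 24 mg

D_iv = 24.0 mg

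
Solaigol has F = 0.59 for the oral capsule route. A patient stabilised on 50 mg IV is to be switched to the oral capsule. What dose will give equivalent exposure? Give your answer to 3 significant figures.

D_oral = 84.7 mg

For equal systemic exposure: F × D_ev = D_iv
D_ev = D_iv / F = 50 / 0.59 = 84.7458 mg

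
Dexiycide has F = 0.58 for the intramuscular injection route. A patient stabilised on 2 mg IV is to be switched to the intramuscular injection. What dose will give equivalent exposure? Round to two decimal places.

For equal systemic exposure: F × D_ev = D_iv
D_ev = D_iv / F = 2 / 0.58 = 3.44828 mg

D_intramuscular = 3.45 mg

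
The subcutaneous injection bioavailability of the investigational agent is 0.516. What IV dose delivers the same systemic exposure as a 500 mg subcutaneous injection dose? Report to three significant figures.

D_iv = 258 mg

Systemic exposure from an extravascular dose = F × D_ev, so the equivalent IV dose is F × D_ev.
D_iv = F × D_ev = 0.516 × 500 = 258 mg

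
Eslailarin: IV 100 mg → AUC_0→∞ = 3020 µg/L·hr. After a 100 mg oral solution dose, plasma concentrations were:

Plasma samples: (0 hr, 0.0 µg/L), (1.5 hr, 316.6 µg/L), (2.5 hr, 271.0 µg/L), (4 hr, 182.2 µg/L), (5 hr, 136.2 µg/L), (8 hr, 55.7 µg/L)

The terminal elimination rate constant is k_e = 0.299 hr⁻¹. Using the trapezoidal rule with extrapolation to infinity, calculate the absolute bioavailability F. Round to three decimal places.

Trapezoidal AUC_0→8 (oral solution):
  [0→1.5]: (0.0+316.6)/2 × 1.5 = 237.45
  [1.5→2.5]: (316.6+271.0)/2 × 1 = 293.8
  [2.5→4]: (271.0+182.2)/2 × 1.5 = 339.9
  [4→5]: (182.2+136.2)/2 × 1 = 159.2
  [5→8]: (136.2+55.7)/2 × 3 = 287.85
  Sum = 1318.2 µg/L·hr
Tail: C_last/k_e = 55.7/0.299 = 186.288
AUC_0→∞ (oral solution) = 1318.2 + 186.288 = 1504.488 µg/L·hr
F = (AUC_ev/D_ev)/(AUC_iv/D_iv) = (1504.488/100)/(3020/100) = 15.04488/30.2 = 0.4982

F = 0.498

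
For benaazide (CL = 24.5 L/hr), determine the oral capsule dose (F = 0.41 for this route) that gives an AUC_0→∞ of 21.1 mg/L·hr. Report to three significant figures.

Dose = CL × AUC_0→∞ / F
     = 24.5 × 21.1 / 0.41 = 1260.85 mg

Dose = 1260 mg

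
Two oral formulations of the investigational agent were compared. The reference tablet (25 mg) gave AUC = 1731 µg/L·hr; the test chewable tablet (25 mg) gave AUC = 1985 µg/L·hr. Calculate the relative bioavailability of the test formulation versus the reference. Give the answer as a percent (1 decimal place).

F_rel = (AUC_test/D_test) / (AUC_ref/D_ref)
      = (1985/25) / (1731/25)
      = 79.4 / 69.24 = 1.1467 = 114.67%

F_rel = 114.7%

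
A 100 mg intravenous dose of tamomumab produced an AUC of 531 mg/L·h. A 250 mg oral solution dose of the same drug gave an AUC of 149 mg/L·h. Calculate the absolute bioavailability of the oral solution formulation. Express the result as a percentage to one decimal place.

F = (AUC_ev / D_ev) / (AUC_iv / D_iv)
  = (149/250) / (531/100)
  = 0.596 / 5.31 = 0.1122
  = 11.22%

F = 11.2%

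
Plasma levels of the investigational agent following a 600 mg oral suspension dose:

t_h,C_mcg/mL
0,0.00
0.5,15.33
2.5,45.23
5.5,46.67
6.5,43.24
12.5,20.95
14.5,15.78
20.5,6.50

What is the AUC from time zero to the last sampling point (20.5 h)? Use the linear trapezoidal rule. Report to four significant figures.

AUC = 543.3 mcg/mL·h

Trapezoidal AUC_0→20.5:
  [0→0.5]: (0.00+15.33)/2 × 0.5 = 3.8325
  [0.5→2.5]: (15.33+45.23)/2 × 2 = 60.56
  [2.5→5.5]: (45.23+46.67)/2 × 3 = 137.85
  [5.5→6.5]: (46.67+43.24)/2 × 1 = 44.955
  [6.5→12.5]: (43.24+20.95)/2 × 6 = 192.57
  [12.5→14.5]: (20.95+15.78)/2 × 2 = 36.73
  [14.5→20.5]: (15.78+6.50)/2 × 6 = 66.84
  Sum = 543.3375 mcg/mL·h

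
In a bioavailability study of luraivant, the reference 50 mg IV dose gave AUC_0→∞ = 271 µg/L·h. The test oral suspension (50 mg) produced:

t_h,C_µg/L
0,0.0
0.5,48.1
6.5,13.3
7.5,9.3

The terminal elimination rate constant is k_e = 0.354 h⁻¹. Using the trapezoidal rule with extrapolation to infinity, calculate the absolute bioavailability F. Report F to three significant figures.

F = 0.863

Trapezoidal AUC_0→7.5 (oral suspension):
  [0→0.5]: (0.0+48.1)/2 × 0.5 = 12.025
  [0.5→6.5]: (48.1+13.3)/2 × 6 = 184.2
  [6.5→7.5]: (13.3+9.3)/2 × 1 = 11.3
  Sum = 207.525 µg/L·h
Tail: C_last/k_e = 9.3/0.354 = 26.271
AUC_0→∞ (oral suspension) = 207.525 + 26.271 = 233.796 µg/L·h
F = (AUC_ev/D_ev)/(AUC_iv/D_iv) = (233.796/50)/(271/50) = 4.67592/5.42 = 0.8627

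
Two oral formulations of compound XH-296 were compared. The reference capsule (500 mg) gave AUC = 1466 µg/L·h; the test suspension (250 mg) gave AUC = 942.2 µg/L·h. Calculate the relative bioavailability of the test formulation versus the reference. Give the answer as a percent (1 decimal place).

F_rel = 128.5%

F_rel = (AUC_test/D_test) / (AUC_ref/D_ref)
      = (942.2/250) / (1466/500)
      = 3.7688 / 2.932 = 1.2854 = 128.54%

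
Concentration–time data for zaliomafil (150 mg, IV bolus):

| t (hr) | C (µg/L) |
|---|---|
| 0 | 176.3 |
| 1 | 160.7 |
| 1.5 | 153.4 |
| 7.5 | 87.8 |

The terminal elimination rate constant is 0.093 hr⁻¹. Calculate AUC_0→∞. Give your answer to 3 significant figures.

Trapezoidal AUC_0→7.5:
  [0→1]: (176.3+160.7)/2 × 1 = 168.5
  [1→1.5]: (160.7+153.4)/2 × 0.5 = 78.525
  [1.5→7.5]: (153.4+87.8)/2 × 6 = 723.6
  Sum = 970.625 µg/L·hr
Extrapolated tail: C_last / k_e = 87.8 / 0.093 = 944.086
AUC_0→∞ = 970.625 + 944.086 = 1914.711 µg/L·hr

AUC = 1910 µg/L·hr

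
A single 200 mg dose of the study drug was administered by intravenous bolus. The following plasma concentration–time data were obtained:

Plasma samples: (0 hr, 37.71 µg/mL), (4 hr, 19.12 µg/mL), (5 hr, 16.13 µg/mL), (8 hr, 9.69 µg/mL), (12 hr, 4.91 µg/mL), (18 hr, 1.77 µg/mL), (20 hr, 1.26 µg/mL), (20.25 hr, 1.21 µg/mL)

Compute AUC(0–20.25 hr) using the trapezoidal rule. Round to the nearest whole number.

AUC = 223 µg/mL·hr

Trapezoidal AUC_0→20.25:
  [0→4]: (37.71+19.12)/2 × 4 = 113.66
  [4→5]: (19.12+16.13)/2 × 1 = 17.625
  [5→8]: (16.13+9.69)/2 × 3 = 38.73
  [8→12]: (9.69+4.91)/2 × 4 = 29.2
  [12→18]: (4.91+1.77)/2 × 6 = 20.04
  [18→20]: (1.77+1.26)/2 × 2 = 3.03
  [20→20.25]: (1.26+1.21)/2 × 0.25 = 0.30875
  Sum = 222.59375 µg/mL·hr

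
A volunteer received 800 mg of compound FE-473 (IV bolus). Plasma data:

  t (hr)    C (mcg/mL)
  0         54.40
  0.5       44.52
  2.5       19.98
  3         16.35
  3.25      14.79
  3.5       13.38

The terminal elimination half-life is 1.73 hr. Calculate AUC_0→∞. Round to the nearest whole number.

Trapezoidal AUC_0→3.5:
  [0→0.5]: (54.40+44.52)/2 × 0.5 = 24.73
  [0.5→2.5]: (44.52+19.98)/2 × 2 = 64.5
  [2.5→3]: (19.98+16.35)/2 × 0.5 = 9.0825
  [3→3.25]: (16.35+14.79)/2 × 0.25 = 3.8925
  [3.25→3.5]: (14.79+13.38)/2 × 0.25 = 3.52125
  Sum = 105.72625 mcg/mL·hr
k_e = ln2 / t½ = 0.693147 / 1.73 = 0.4007 hr^-1
Extrapolated tail: C_last / k_e = 13.38 / 0.4007 = 33.392
AUC_0→∞ = 105.72625 + 33.392 = 139.11825 mcg/mL·hr

AUC = 139 mcg/mL·hr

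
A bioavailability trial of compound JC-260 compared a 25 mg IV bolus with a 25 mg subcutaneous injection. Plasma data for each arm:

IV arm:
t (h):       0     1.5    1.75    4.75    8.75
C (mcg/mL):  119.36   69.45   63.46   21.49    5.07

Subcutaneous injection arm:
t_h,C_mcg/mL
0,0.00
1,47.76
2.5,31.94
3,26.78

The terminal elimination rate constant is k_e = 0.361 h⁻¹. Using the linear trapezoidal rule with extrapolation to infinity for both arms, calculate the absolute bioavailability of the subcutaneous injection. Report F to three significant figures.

Trapezoidal AUC_0→8.75 (IV):
  [0→1.5]: (119.36+69.45)/2 × 1.5 = 141.6075
  [1.5→1.75]: (69.45+63.46)/2 × 0.25 = 16.61375
  [1.75→4.75]: (63.46+21.49)/2 × 3 = 127.425
  [4.75→8.75]: (21.49+5.07)/2 × 4 = 53.12
  Sum = 338.76625 mcg/mL·h
IV tail: 5.07/0.361 = 14.044; AUC_iv,0→∞ = 338.76625 + 14.044 = 352.81025 mcg/mL·h
Trapezoidal AUC_0→3 (subcutaneous injection):
  [0→1]: (0.00+47.76)/2 × 1 = 23.88
  [1→2.5]: (47.76+31.94)/2 × 1.5 = 59.775
  [2.5→3]: (31.94+26.78)/2 × 0.5 = 14.68
  Sum = 98.335 mcg/mL·h
subcutaneous injection tail: 26.78/0.361 = 74.183; AUC_ev,0→∞ = 98.335 + 74.183 = 172.518 mcg/mL·h
F = (AUC_ev/D_ev)/(AUC_iv/D_iv) = (172.518/25)/(352.81025/25) = 6.90072/14.11241 = 0.4890

F = 0.489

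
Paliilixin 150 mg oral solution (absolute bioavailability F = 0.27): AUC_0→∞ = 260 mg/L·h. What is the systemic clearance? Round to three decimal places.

CL = 0.156 L/h

CL = F × Dose / AUC_0→∞
   = 0.27 × 150 / 260 = 0.155769 L/h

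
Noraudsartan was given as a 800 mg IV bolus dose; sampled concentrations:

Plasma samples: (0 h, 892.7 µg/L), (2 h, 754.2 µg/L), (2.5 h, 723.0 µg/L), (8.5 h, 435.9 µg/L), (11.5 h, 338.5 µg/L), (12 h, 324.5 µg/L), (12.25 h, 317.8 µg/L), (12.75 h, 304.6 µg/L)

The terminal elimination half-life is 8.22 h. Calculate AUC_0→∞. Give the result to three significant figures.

Trapezoidal AUC_0→12.75:
  [0→2]: (892.7+754.2)/2 × 2 = 1646.9
  [2→2.5]: (754.2+723.0)/2 × 0.5 = 369.3
  [2.5→8.5]: (723.0+435.9)/2 × 6 = 3476.7
  [8.5→11.5]: (435.9+338.5)/2 × 3 = 1161.6
  [11.5→12]: (338.5+324.5)/2 × 0.5 = 165.75
  [12→12.25]: (324.5+317.8)/2 × 0.25 = 80.2875
  [12.25→12.75]: (317.8+304.6)/2 × 0.5 = 155.6
  Sum = 7056.1375 µg/L·h
k_e = ln2 / t½ = 0.693147 / 8.22 = 0.0843 h^-1
Extrapolated tail: C_last / k_e = 304.6 / 0.0843 = 3613.286
AUC_0→∞ = 7056.1375 + 3613.286 = 10669.4235 µg/L·h

AUC = 10700 µg/L·h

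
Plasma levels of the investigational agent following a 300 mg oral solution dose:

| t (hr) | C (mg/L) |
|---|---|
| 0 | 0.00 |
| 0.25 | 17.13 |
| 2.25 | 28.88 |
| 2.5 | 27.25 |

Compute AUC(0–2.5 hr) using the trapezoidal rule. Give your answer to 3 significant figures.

Trapezoidal AUC_0→2.5:
  [0→0.25]: (0.00+17.13)/2 × 0.25 = 2.14125
  [0.25→2.25]: (17.13+28.88)/2 × 2 = 46.01
  [2.25→2.5]: (28.88+27.25)/2 × 0.25 = 7.01625
  Sum = 55.1675 mg/L·hr

AUC = 55.2 mg/L·hr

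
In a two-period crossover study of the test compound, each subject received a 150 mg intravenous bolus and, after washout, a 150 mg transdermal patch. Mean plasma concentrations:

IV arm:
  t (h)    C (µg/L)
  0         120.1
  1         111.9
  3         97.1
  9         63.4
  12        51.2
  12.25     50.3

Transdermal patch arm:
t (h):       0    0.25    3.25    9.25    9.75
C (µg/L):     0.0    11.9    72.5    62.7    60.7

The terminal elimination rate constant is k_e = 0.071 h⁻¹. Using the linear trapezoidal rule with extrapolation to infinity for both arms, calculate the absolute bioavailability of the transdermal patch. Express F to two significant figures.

Trapezoidal AUC_0→12.25 (IV):
  [0→1]: (120.1+111.9)/2 × 1 = 116.0
  [1→3]: (111.9+97.1)/2 × 2 = 209.0
  [3→9]: (97.1+63.4)/2 × 6 = 481.5
  [9→12]: (63.4+51.2)/2 × 3 = 171.9
  [12→12.25]: (51.2+50.3)/2 × 0.25 = 12.6875
  Sum = 991.0875 µg/L·h
IV tail: 50.3/0.071 = 708.451; AUC_iv,0→∞ = 991.0875 + 708.451 = 1699.5385 µg/L·h
Trapezoidal AUC_0→9.75 (transdermal patch):
  [0→0.25]: (0.0+11.9)/2 × 0.25 = 1.4875
  [0.25→3.25]: (11.9+72.5)/2 × 3 = 126.6
  [3.25→9.25]: (72.5+62.7)/2 × 6 = 405.6
  [9.25→9.75]: (62.7+60.7)/2 × 0.5 = 30.85
  Sum = 564.5375 µg/L·h
transdermal patch tail: 60.7/0.071 = 854.930; AUC_ev,0→∞ = 564.5375 + 854.930 = 1419.4675 µg/L·h
F = (AUC_ev/D_ev)/(AUC_iv/D_iv) = (1419.4675/150)/(1699.5385/150) = 9.46312/11.3303 = 0.8352

F = 0.84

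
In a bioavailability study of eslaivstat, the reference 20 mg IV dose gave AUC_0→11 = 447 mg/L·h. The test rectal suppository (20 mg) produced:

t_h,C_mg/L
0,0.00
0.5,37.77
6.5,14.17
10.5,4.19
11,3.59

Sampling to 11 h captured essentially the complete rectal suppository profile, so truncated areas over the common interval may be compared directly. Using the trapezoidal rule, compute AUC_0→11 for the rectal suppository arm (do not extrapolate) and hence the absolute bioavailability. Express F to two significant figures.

Trapezoidal AUC_0→11 (rectal suppository):
  [0→0.5]: (0.00+37.77)/2 × 0.5 = 9.4425
  [0.5→6.5]: (37.77+14.17)/2 × 6 = 155.82
  [6.5→10.5]: (14.17+4.19)/2 × 4 = 36.72
  [10.5→11]: (4.19+3.59)/2 × 0.5 = 1.945
  Sum = 203.9275 mg/L·h
F = (AUC_ev/D_ev)/(AUC_iv/D_iv) = (203.9275/20)/(447/20) = 10.196375/22.35 = 0.4562

F = 0.46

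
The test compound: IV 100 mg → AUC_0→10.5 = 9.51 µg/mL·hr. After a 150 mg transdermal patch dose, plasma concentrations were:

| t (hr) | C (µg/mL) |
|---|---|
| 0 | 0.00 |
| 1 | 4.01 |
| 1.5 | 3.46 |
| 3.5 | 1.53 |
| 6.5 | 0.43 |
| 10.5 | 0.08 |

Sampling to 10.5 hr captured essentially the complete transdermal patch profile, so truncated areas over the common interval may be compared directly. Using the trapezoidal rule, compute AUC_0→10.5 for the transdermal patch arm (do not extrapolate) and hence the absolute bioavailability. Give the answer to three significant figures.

F = 0.899

Trapezoidal AUC_0→10.5 (transdermal patch):
  [0→1]: (0.00+4.01)/2 × 1 = 2.005
  [1→1.5]: (4.01+3.46)/2 × 0.5 = 1.8675
  [1.5→3.5]: (3.46+1.53)/2 × 2 = 4.99
  [3.5→6.5]: (1.53+0.43)/2 × 3 = 2.94
  [6.5→10.5]: (0.43+0.08)/2 × 4 = 1.02
  Sum = 12.8225 µg/mL·hr
F = (AUC_ev/D_ev)/(AUC_iv/D_iv) = (12.8225/150)/(9.51/100) = 0.0854833/0.0951 = 0.8989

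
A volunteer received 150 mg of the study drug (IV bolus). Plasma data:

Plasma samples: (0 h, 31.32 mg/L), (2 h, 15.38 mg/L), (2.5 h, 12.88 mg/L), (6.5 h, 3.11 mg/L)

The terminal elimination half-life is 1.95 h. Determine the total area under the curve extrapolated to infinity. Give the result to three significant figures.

AUC = 94.5 mg/L·h

Trapezoidal AUC_0→6.5:
  [0→2]: (31.32+15.38)/2 × 2 = 46.7
  [2→2.5]: (15.38+12.88)/2 × 0.5 = 7.065
  [2.5→6.5]: (12.88+3.11)/2 × 4 = 31.98
  Sum = 85.745 mg/L·h
k_e = ln2 / t½ = 0.693147 / 1.95 = 0.3555 h^-1
Extrapolated tail: C_last / k_e = 3.11 / 0.3555 = 8.748
AUC_0→∞ = 85.745 + 8.748 = 94.493 mg/L·h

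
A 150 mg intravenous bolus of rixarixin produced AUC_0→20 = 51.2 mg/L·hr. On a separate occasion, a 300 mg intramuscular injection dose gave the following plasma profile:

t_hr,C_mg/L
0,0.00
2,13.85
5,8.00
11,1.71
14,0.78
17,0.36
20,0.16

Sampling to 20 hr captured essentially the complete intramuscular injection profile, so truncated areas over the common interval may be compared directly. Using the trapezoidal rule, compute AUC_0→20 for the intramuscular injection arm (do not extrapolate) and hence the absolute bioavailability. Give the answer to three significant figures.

Trapezoidal AUC_0→20 (intramuscular injection):
  [0→2]: (0.00+13.85)/2 × 2 = 13.85
  [2→5]: (13.85+8.00)/2 × 3 = 32.775
  [5→11]: (8.00+1.71)/2 × 6 = 29.13
  [11→14]: (1.71+0.78)/2 × 3 = 3.735
  [14→17]: (0.78+0.36)/2 × 3 = 1.71
  [17→20]: (0.36+0.16)/2 × 3 = 0.78
  Sum = 81.98 mg/L·hr
F = (AUC_ev/D_ev)/(AUC_iv/D_iv) = (81.98/300)/(51.2/150) = 0.273267/0.341333 = 0.8006

F = 0.801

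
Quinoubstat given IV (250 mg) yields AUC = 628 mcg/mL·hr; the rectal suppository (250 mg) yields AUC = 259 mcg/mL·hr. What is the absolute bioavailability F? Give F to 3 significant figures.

F = (AUC_ev / D_ev) / (AUC_iv / D_iv)
  = (259/250) / (628/250)
  = 1.036 / 2.512 = 0.4124

F = 0.412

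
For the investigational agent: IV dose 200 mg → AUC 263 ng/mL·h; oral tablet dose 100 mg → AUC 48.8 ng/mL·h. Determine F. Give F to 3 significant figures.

F = 0.371

F = (AUC_ev / D_ev) / (AUC_iv / D_iv)
  = (48.8/100) / (263/200)
  = 0.488 / 1.315 = 0.3711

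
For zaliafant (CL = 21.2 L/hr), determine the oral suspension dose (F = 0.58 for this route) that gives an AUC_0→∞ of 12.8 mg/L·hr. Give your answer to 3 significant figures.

Dose = CL × AUC_0→∞ / F
     = 21.2 × 12.8 / 0.58 = 467.862 mg

Dose = 468 mg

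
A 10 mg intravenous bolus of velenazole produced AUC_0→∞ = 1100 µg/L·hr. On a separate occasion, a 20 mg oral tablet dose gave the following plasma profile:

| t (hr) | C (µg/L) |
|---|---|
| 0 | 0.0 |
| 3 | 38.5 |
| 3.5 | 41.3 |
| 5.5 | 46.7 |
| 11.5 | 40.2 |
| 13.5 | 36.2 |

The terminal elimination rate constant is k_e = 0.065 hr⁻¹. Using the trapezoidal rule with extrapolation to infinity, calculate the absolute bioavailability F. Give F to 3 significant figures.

F = 0.482

Trapezoidal AUC_0→13.5 (oral tablet):
  [0→3]: (0.0+38.5)/2 × 3 = 57.75
  [3→3.5]: (38.5+41.3)/2 × 0.5 = 19.95
  [3.5→5.5]: (41.3+46.7)/2 × 2 = 88.0
  [5.5→11.5]: (46.7+40.2)/2 × 6 = 260.7
  [11.5→13.5]: (40.2+36.2)/2 × 2 = 76.4
  Sum = 502.8 µg/L·hr
Tail: C_last/k_e = 36.2/0.065 = 556.923
AUC_0→∞ (oral tablet) = 502.8 + 556.923 = 1059.723 µg/L·hr
F = (AUC_ev/D_ev)/(AUC_iv/D_iv) = (1059.723/20)/(1100/10) = 52.98615/110 = 0.4817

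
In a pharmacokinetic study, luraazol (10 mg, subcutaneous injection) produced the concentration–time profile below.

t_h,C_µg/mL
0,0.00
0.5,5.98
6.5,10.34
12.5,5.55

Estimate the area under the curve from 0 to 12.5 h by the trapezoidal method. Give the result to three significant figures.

Trapezoidal AUC_0→12.5:
  [0→0.5]: (0.00+5.98)/2 × 0.5 = 1.495
  [0.5→6.5]: (5.98+10.34)/2 × 6 = 48.96
  [6.5→12.5]: (10.34+5.55)/2 × 6 = 47.67
  Sum = 98.125 µg/mL·h

AUC = 98.1 µg/mL·h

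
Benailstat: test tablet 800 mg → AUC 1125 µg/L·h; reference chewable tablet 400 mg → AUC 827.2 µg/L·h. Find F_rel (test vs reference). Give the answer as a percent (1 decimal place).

F_rel = 68.0%

F_rel = (AUC_test/D_test) / (AUC_ref/D_ref)
      = (1125/800) / (827.2/400)
      = 1.40625 / 2.068 = 0.6800 = 68.00%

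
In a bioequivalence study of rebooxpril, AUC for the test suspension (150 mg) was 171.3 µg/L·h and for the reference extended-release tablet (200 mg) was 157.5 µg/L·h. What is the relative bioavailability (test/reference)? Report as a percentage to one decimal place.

F_rel = 145.0%

F_rel = (AUC_test/D_test) / (AUC_ref/D_ref)
      = (171.3/150) / (157.5/200)
      = 1.142 / 0.7875 = 1.4502 = 145.02%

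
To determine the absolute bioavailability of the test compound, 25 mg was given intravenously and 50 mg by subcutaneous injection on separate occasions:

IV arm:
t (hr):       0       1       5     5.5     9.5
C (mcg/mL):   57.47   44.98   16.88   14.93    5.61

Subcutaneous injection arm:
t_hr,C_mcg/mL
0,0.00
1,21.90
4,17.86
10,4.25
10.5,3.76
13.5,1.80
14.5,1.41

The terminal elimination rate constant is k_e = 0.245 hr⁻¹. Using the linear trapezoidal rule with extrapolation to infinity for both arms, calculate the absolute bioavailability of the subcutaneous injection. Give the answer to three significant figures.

Trapezoidal AUC_0→9.5 (IV):
  [0→1]: (57.47+44.98)/2 × 1 = 51.225
  [1→5]: (44.98+16.88)/2 × 4 = 123.72
  [5→5.5]: (16.88+14.93)/2 × 0.5 = 7.9525
  [5.5→9.5]: (14.93+5.61)/2 × 4 = 41.08
  Sum = 223.9775 mcg/mL·hr
IV tail: 5.61/0.245 = 22.898; AUC_iv,0→∞ = 223.9775 + 22.898 = 246.8755 mcg/mL·hr
Trapezoidal AUC_0→14.5 (subcutaneous injection):
  [0→1]: (0.00+21.90)/2 × 1 = 10.95
  [1→4]: (21.90+17.86)/2 × 3 = 59.64
  [4→10]: (17.86+4.25)/2 × 6 = 66.33
  [10→10.5]: (4.25+3.76)/2 × 0.5 = 2.0025
  [10.5→13.5]: (3.76+1.80)/2 × 3 = 8.34
  [13.5→14.5]: (1.80+1.41)/2 × 1 = 1.605
  Sum = 148.8675 mcg/mL·hr
subcutaneous injection tail: 1.41/0.245 = 5.755; AUC_ev,0→∞ = 148.8675 + 5.755 = 154.6225 mcg/mL·hr
F = (AUC_ev/D_ev)/(AUC_iv/D_iv) = (154.6225/50)/(246.8755/25) = 3.09245/9.87502 = 0.3132

F = 0.313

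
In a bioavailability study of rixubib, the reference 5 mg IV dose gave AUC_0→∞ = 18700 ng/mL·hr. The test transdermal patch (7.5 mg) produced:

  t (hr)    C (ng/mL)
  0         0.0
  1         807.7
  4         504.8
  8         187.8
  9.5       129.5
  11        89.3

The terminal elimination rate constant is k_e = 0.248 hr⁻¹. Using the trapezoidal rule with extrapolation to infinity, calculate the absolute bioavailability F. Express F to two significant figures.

F = 0.16

Trapezoidal AUC_0→11 (transdermal patch):
  [0→1]: (0.0+807.7)/2 × 1 = 403.85
  [1→4]: (807.7+504.8)/2 × 3 = 1968.75
  [4→8]: (504.8+187.8)/2 × 4 = 1385.2
  [8→9.5]: (187.8+129.5)/2 × 1.5 = 237.975
  [9.5→11]: (129.5+89.3)/2 × 1.5 = 164.1
  Sum = 4159.875 ng/mL·hr
Tail: C_last/k_e = 89.3/0.248 = 360.081
AUC_0→∞ (transdermal patch) = 4159.875 + 360.081 = 4519.956 ng/mL·hr
F = (AUC_ev/D_ev)/(AUC_iv/D_iv) = (4519.956/7.5)/(18700/5) = 602.6608/3740 = 0.1611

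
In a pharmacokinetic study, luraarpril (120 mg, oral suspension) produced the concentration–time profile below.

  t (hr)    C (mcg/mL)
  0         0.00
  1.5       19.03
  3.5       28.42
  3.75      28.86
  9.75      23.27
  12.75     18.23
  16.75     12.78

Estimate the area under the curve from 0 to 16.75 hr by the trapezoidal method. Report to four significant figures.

Trapezoidal AUC_0→16.75:
  [0→1.5]: (0.00+19.03)/2 × 1.5 = 14.2725
  [1.5→3.5]: (19.03+28.42)/2 × 2 = 47.45
  [3.5→3.75]: (28.42+28.86)/2 × 0.25 = 7.16
  [3.75→9.75]: (28.86+23.27)/2 × 6 = 156.39
  [9.75→12.75]: (23.27+18.23)/2 × 3 = 62.25
  [12.75→16.75]: (18.23+12.78)/2 × 4 = 62.02
  Sum = 349.5425 mcg/mL·hr

AUC = 349.5 mcg/mL·hr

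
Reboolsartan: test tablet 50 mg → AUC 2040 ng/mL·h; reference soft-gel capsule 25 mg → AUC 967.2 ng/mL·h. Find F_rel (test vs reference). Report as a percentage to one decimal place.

F_rel = 105.5%

F_rel = (AUC_test/D_test) / (AUC_ref/D_ref)
      = (2040/50) / (967.2/25)
      = 40.8 / 38.688 = 1.0546 = 105.46%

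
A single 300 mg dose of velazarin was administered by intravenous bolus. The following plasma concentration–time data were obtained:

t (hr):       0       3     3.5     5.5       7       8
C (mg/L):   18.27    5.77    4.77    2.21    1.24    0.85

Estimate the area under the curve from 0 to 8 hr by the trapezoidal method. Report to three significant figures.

AUC = 49.3 mg/L·hr

Trapezoidal AUC_0→8:
  [0→3]: (18.27+5.77)/2 × 3 = 36.06
  [3→3.5]: (5.77+4.77)/2 × 0.5 = 2.635
  [3.5→5.5]: (4.77+2.21)/2 × 2 = 6.98
  [5.5→7]: (2.21+1.24)/2 × 1.5 = 2.5875
  [7→8]: (1.24+0.85)/2 × 1 = 1.045
  Sum = 49.3075 mg/L·hr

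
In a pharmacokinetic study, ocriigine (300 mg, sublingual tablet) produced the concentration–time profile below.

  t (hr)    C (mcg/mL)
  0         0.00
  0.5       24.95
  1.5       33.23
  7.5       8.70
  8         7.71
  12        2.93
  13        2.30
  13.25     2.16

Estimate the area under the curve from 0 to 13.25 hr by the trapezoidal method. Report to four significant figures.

Trapezoidal AUC_0→13.25:
  [0→0.5]: (0.00+24.95)/2 × 0.5 = 6.2375
  [0.5→1.5]: (24.95+33.23)/2 × 1 = 29.09
  [1.5→7.5]: (33.23+8.70)/2 × 6 = 125.79
  [7.5→8]: (8.70+7.71)/2 × 0.5 = 4.1025
  [8→12]: (7.71+2.93)/2 × 4 = 21.28
  [12→13]: (2.93+2.30)/2 × 1 = 2.615
  [13→13.25]: (2.30+2.16)/2 × 0.25 = 0.5575
  Sum = 189.6725 mcg/mL·hr

AUC = 189.7 mcg/mL·hr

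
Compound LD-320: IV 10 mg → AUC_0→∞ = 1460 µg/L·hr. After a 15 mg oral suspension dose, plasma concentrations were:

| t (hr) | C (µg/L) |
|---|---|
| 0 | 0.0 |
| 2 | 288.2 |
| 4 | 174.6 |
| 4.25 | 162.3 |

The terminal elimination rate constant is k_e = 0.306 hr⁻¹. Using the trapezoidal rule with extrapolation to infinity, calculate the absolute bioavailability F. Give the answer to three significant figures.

F = 0.604

Trapezoidal AUC_0→4.25 (oral suspension):
  [0→2]: (0.0+288.2)/2 × 2 = 288.2
  [2→4]: (288.2+174.6)/2 × 2 = 462.8
  [4→4.25]: (174.6+162.3)/2 × 0.25 = 42.1125
  Sum = 793.1125 µg/L·hr
Tail: C_last/k_e = 162.3/0.306 = 530.392
AUC_0→∞ (oral suspension) = 793.1125 + 530.392 = 1323.5045 µg/L·hr
F = (AUC_ev/D_ev)/(AUC_iv/D_iv) = (1323.5045/15)/(1460/10) = 88.2336/146 = 0.6043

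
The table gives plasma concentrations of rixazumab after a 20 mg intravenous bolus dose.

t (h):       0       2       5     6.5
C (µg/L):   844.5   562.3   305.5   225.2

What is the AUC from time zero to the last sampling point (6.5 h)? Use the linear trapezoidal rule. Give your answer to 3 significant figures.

AUC = 3110 µg/L·h

Trapezoidal AUC_0→6.5:
  [0→2]: (844.5+562.3)/2 × 2 = 1406.8
  [2→5]: (562.3+305.5)/2 × 3 = 1301.7
  [5→6.5]: (305.5+225.2)/2 × 1.5 = 398.025
  Sum = 3106.525 µg/L·h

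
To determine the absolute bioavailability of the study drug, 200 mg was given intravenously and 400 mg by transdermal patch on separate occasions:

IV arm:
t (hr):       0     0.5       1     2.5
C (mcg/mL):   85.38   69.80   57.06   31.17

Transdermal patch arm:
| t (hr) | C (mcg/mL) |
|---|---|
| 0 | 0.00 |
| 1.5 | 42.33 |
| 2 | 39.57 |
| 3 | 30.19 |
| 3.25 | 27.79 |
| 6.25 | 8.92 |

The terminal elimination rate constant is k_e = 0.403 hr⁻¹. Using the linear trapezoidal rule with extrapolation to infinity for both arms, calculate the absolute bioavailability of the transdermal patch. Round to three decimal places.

Trapezoidal AUC_0→2.5 (IV):
  [0→0.5]: (85.38+69.80)/2 × 0.5 = 38.795
  [0.5→1]: (69.80+57.06)/2 × 0.5 = 31.715
  [1→2.5]: (57.06+31.17)/2 × 1.5 = 66.1725
  Sum = 136.6825 mcg/mL·hr
IV tail: 31.17/0.403 = 77.345; AUC_iv,0→∞ = 136.6825 + 77.345 = 214.0275 mcg/mL·hr
Trapezoidal AUC_0→6.25 (transdermal patch):
  [0→1.5]: (0.00+42.33)/2 × 1.5 = 31.7475
  [1.5→2]: (42.33+39.57)/2 × 0.5 = 20.475
  [2→3]: (39.57+30.19)/2 × 1 = 34.88
  [3→3.25]: (30.19+27.79)/2 × 0.25 = 7.2475
  [3.25→6.25]: (27.79+8.92)/2 × 3 = 55.065
  Sum = 149.415 mcg/mL·hr
transdermal patch tail: 8.92/0.403 = 22.134; AUC_ev,0→∞ = 149.415 + 22.134 = 171.549 mcg/mL·hr
F = (AUC_ev/D_ev)/(AUC_iv/D_iv) = (171.549/400)/(214.0275/200) = 0.4288725/1.0701375 = 0.4008

F = 0.401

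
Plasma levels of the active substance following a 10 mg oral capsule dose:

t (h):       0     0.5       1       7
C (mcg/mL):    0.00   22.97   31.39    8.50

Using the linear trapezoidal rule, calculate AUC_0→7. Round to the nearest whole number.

AUC = 139 mcg/mL·h

Trapezoidal AUC_0→7:
  [0→0.5]: (0.00+22.97)/2 × 0.5 = 5.7425
  [0.5→1]: (22.97+31.39)/2 × 0.5 = 13.59
  [1→7]: (31.39+8.50)/2 × 6 = 119.67
  Sum = 139.0025 mcg/mL·h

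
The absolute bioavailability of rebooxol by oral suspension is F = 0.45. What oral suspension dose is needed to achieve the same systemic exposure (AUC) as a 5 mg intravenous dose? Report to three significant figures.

For equal systemic exposure: F × D_ev = D_iv
D_ev = D_iv / F = 5 / 0.45 = 11.1111 mg

D_oral = 11.1 mg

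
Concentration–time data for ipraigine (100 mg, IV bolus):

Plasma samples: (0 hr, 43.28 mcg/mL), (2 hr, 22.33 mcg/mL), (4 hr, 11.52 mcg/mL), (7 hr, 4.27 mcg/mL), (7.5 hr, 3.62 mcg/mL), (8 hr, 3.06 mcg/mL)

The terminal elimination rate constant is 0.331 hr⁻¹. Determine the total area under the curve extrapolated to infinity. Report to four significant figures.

AUC = 136.0 mcg/mL·hr

Trapezoidal AUC_0→8:
  [0→2]: (43.28+22.33)/2 × 2 = 65.61
  [2→4]: (22.33+11.52)/2 × 2 = 33.85
  [4→7]: (11.52+4.27)/2 × 3 = 23.685
  [7→7.5]: (4.27+3.62)/2 × 0.5 = 1.9725
  [7.5→8]: (3.62+3.06)/2 × 0.5 = 1.67
  Sum = 126.7875 mcg/mL·hr
Extrapolated tail: C_last / k_e = 3.06 / 0.331 = 9.245
AUC_0→∞ = 126.7875 + 9.245 = 136.0325 mcg/mL·hr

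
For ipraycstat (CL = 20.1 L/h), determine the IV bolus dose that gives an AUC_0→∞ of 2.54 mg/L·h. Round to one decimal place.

Dose = 51.1 mg

Dose_iv = CL × AUC_0→∞
     = 20.1 × 2.54 = 51.054 mg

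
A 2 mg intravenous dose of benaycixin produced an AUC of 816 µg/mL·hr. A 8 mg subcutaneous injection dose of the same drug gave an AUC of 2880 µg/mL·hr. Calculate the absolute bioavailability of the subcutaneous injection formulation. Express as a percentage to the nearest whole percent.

F = (AUC_ev / D_ev) / (AUC_iv / D_iv)
  = (2880/8) / (816/2)
  = 360 / 408 = 0.8824
  = 88.24%

F = 88%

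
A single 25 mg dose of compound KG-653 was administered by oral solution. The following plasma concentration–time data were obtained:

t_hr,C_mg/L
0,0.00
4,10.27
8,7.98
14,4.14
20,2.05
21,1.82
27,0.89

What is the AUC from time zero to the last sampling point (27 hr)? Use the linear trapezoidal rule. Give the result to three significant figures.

Trapezoidal AUC_0→27:
  [0→4]: (0.00+10.27)/2 × 4 = 20.54
  [4→8]: (10.27+7.98)/2 × 4 = 36.5
  [8→14]: (7.98+4.14)/2 × 6 = 36.36
  [14→20]: (4.14+2.05)/2 × 6 = 18.57
  [20→21]: (2.05+1.82)/2 × 1 = 1.935
  [21→27]: (1.82+0.89)/2 × 6 = 8.13
  Sum = 122.035 mg/L·hr

AUC = 122 mg/L·hr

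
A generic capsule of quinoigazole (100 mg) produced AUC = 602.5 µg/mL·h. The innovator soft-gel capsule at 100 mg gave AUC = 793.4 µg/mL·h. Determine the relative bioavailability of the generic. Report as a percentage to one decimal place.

F_rel = 75.9%

F_rel = (AUC_test/D_test) / (AUC_ref/D_ref)
      = (602.5/100) / (793.4/100)
      = 6.025 / 7.934 = 0.7594 = 75.94%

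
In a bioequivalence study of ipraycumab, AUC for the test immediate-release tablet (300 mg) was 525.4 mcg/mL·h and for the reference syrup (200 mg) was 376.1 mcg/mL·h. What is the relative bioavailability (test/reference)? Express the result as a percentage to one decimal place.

F_rel = 93.1%

F_rel = (AUC_test/D_test) / (AUC_ref/D_ref)
      = (525.4/300) / (376.1/200)
      = 1.75133 / 1.8805 = 0.9313 = 93.13%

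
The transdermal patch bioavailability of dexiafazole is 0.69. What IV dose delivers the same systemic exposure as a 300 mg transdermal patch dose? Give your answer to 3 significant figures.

D_iv = 207 mg

Systemic exposure from an extravascular dose = F × D_ev, so the equivalent IV dose is F × D_ev.
D_iv = F × D_ev = 0.69 × 300 = 207 mg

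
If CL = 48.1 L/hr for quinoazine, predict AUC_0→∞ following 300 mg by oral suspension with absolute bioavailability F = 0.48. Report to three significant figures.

AUC_0→∞ = F × Dose / CL
        = 0.48 × 300 / 48.1 = 2.99376 mg/L·hr

AUC = 2.99 mg/L·hr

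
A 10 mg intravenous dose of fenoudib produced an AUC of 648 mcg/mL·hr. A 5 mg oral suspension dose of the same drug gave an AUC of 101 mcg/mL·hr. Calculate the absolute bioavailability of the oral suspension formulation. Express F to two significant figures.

F = (AUC_ev / D_ev) / (AUC_iv / D_iv)
  = (101/5) / (648/10)
  = 20.2 / 64.8 = 0.3117

F = 0.31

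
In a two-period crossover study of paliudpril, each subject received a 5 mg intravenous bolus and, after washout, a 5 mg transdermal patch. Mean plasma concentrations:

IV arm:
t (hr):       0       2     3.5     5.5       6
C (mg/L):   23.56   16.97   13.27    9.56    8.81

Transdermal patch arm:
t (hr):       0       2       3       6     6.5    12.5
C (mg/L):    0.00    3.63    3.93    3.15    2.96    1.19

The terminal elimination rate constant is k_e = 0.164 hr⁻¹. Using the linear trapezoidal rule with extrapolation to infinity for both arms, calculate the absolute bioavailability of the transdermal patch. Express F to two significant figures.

Trapezoidal AUC_0→6 (IV):
  [0→2]: (23.56+16.97)/2 × 2 = 40.53
  [2→3.5]: (16.97+13.27)/2 × 1.5 = 22.68
  [3.5→5.5]: (13.27+9.56)/2 × 2 = 22.83
  [5.5→6]: (9.56+8.81)/2 × 0.5 = 4.5925
  Sum = 90.6325 mg/L·hr
IV tail: 8.81/0.164 = 53.720; AUC_iv,0→∞ = 90.6325 + 53.720 = 144.3525 mg/L·hr
Trapezoidal AUC_0→12.5 (transdermal patch):
  [0→2]: (0.00+3.63)/2 × 2 = 3.63
  [2→3]: (3.63+3.93)/2 × 1 = 3.78
  [3→6]: (3.93+3.15)/2 × 3 = 10.62
  [6→6.5]: (3.15+2.96)/2 × 0.5 = 1.5275
  [6.5→12.5]: (2.96+1.19)/2 × 6 = 12.45
  Sum = 32.0075 mg/L·hr
transdermal patch tail: 1.19/0.164 = 7.256; AUC_ev,0→∞ = 32.0075 + 7.256 = 39.2635 mg/L·hr
F = (AUC_ev/D_ev)/(AUC_iv/D_iv) = (39.2635/5)/(144.3525/5) = 7.8527/28.8705 = 0.2720

F = 0.27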